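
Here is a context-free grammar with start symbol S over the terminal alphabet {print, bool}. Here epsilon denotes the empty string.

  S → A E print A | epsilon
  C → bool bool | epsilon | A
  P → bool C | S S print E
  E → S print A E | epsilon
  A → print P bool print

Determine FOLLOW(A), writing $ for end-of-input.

{$, bool, print}

FIRST(A) = {print}
FIRST(S) = {epsilon, print}  (via A E print A)
FIRST(C) = {epsilon, bool, print}  (via A)
FIRST(P) = {bool, print}  (via S S print E)
FIRST(E) = {epsilon, print}  (via S print A E)
FOLLOW(S) includes $ since S is the start symbol.
FOLLOW(S): in P→S S print E (occurrence 1), S is followed by S print E with FIRST {print}; in P→S S print E (occurrence 2), S is followed by print E with FIRST {print}; in E→S print A E, S is followed by print A E with FIRST {print}. Thus FOLLOW(S) = {$, print}.
FOLLOW(P): in A→print P bool print, P is followed by bool print with FIRST {bool}. Thus FOLLOW(P) = {bool}.
FOLLOW(C): in P→bool C, the suffix after C is empty, so FOLLOW(C) ⊇ FOLLOW(P) = {bool}. Thus FOLLOW(C) = {bool}.
FOLLOW(E): in S→A E print A, E is followed by print A with FIRST {print}; in P→S S print E, the suffix after E is empty, so FOLLOW(E) ⊇ FOLLOW(P) = {bool}; in E→S print A E, the suffix after E is empty (adds nothing new). Thus FOLLOW(E) = {bool, print}.
FOLLOW(A): in S→A E print A (occurrence 1), A is followed by E print A with FIRST {print}; in S→A E print A (occurrence 2), the suffix after A is empty, so FOLLOW(A) ⊇ FOLLOW(S) = {$, print}; in C→A, the suffix after A is empty, so FOLLOW(A) ⊇ FOLLOW(C) = {bool}; in E→S print A E, A is followed by E with FIRST {epsilon, print}; in E→S print A E, the suffix after A is nullable, so FOLLOW(A) ⊇ FOLLOW(E) = {bool, print}. Thus FOLLOW(A) = {$, bool, print}.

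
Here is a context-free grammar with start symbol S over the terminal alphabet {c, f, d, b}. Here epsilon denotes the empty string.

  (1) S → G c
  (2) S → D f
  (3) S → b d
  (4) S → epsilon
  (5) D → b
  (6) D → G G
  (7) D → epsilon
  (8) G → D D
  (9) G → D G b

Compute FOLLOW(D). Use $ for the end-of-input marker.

{b, c, f}

FIRST(S) = {epsilon, b, c, f}  (via G c, D f)
FIRST(D) = {epsilon, b}  (via G G)
FIRST(G) = {epsilon, b}  (via D D, D G b)
FOLLOW(S) includes $ since S is the start symbol.
FOLLOW(S): S appears on no right-hand side. Thus FOLLOW(S) = {$}.
FOLLOW(D): in S→D f, D is followed by f with FIRST {f}; in G→D D (occurrence 1), D is followed by D with FIRST {epsilon, b}; in G→D D (occurrence 1), the suffix after D is nullable, so FOLLOW(D) ⊇ FOLLOW(G) = {b, c, f}; in G→D D (occurrence 2), the suffix after D is empty, so FOLLOW(D) ⊇ FOLLOW(G) = {b, c, f}; in G→D G b, D is followed by G b with FIRST {b}. Thus FOLLOW(D) = {b, c, f}.
FOLLOW(G): in S→G c, G is followed by c with FIRST {c}; in D→G G (occurrence 1), G is followed by G with FIRST {epsilon, b}; in D→G G (occurrence 1), the suffix after G is nullable, so FOLLOW(G) ⊇ FOLLOW(D) = {b, c, f}; in D→G G (occurrence 2), the suffix after G is empty, so FOLLOW(G) ⊇ FOLLOW(D) = {b, c, f}; in G→D G b, G is followed by b with FIRST {b}. Thus FOLLOW(G) = {b, c, f}.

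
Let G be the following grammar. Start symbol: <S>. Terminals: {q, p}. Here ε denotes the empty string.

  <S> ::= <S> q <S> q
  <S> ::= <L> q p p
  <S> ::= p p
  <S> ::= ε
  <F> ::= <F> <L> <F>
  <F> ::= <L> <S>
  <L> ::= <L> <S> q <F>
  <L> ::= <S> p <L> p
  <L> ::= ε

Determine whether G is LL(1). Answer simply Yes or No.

No

FIRST(<S>) = {ε, p, q}
FIRST(<F>) = {ε, p, q}
FIRST(<L>) = {ε, p, q}
FOLLOW(<S>) = {$, p, q}
FOLLOW(<F>) = {p, q}
FOLLOW(<L>) = {p, q}
Cell M[<F>, p] receives both <F> ::= <F> <L> <F> and <F> ::= <L> <S> — the grammar is not LL(1).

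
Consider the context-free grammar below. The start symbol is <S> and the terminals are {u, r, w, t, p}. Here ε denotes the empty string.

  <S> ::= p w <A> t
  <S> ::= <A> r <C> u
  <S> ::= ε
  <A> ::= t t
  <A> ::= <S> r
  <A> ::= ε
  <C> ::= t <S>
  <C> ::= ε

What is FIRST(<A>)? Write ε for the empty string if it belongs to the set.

{ε, p, r, t}

FIRST(<C>): from <C>::=t <S> we get {t}; from <C>::=ε we get {ε}. So FIRST(<C>) = {ε, t}.
FIRST(<S>): from <S>::=p w <A> t we get {p}; from <S>::=<A> r <C> u we get {p, r, t}; from <S>::=ε we get {ε}. So FIRST(<S>) = {ε, p, r, t}.
FIRST(<A>): from <A>::=t t we get {t}; from <A>::=<S> r we get {p, r, t}; from <A>::=ε we get {ε}. So FIRST(<A>) = {ε, p, r, t}.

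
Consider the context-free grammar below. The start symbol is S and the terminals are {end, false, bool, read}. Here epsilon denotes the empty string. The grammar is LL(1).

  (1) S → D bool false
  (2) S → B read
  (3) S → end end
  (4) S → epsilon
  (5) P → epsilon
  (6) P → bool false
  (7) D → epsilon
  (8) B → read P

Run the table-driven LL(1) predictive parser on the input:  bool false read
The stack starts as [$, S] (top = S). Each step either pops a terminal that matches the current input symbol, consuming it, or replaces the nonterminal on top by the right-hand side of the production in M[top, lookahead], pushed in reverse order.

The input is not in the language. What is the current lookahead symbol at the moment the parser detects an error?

step 1: stack=$ S  input=bool false read $  — expand S → D bool false
step 2: stack=$ false bool D  input=bool false read $  — expand D → epsilon
step 3: stack=$ false bool  input=bool false read $  — match bool
step 4: stack=$ false  input=false read $  — match false
step 5: stack=$  input=read $  — error: stack empty but input remains

read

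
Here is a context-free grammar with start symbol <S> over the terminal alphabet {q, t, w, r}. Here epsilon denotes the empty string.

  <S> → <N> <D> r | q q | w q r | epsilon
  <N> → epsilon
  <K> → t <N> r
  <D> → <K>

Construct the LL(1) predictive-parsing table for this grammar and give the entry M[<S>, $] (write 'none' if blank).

<S> → epsilon

FIRST(<N>): from <N>→epsilon we get {epsilon}. So FIRST(<N>) = {epsilon}.
FIRST(<K>): from <K>→t <N> r we get {t}. So FIRST(<K>) = {t}.
FIRST(<D>): from <D>→<K> we get {t}. So FIRST(<D>) = {t}.
FIRST(<S>): from <S>→<N> <D> r we get {t}; from <S>→q q we get {q}; from <S>→w q r we get {w}; from <S>→epsilon we get {epsilon}. So FIRST(<S>) = {epsilon, q, t, w}.
FOLLOW(<S>) includes $ since <S> is the start symbol.
FOLLOW(<S>): <S> appears on no right-hand side. Thus FOLLOW(<S>) = {$}.
For <S> → <N> <D> r: FIRST(<N> <D> r) = {t}, so it goes in M[<S>, t] for t ∈ {t}.
For <S> → q q: FIRST(q q) = {q}, so it goes in M[<S>, t] for t ∈ {q}.
For <S> → w q r: FIRST(w q r) = {w}, so it goes in M[<S>, t] for t ∈ {w}.
For <S> → epsilon: FIRST(epsilon) = {epsilon}, so it goes in M[<S>, t] for t ∈ {}; since epsilon ∈ FIRST, also for every t ∈ FOLLOW(<S>) = {$}.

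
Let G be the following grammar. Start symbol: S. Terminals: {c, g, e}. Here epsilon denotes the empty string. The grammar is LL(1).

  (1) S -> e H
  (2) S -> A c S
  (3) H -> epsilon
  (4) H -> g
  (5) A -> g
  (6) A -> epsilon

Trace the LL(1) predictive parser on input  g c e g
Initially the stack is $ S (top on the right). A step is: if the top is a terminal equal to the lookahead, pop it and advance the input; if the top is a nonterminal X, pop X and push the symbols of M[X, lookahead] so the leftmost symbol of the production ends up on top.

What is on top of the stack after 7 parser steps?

g

step 1: stack=$ S  input=g c e g $  — expand S -> A c S
step 2: stack=$ S c A  input=g c e g $  — expand A -> g
step 3: stack=$ S c g  input=g c e g $  — match g
step 4: stack=$ S c  input=c e g $  — match c
step 5: stack=$ S  input=e g $  — expand S -> e H
step 6: stack=$ H e  input=e g $  — match e
step 7: stack=$ H  input=g $  — expand H -> g
Stack after step 7: $ g (top = g).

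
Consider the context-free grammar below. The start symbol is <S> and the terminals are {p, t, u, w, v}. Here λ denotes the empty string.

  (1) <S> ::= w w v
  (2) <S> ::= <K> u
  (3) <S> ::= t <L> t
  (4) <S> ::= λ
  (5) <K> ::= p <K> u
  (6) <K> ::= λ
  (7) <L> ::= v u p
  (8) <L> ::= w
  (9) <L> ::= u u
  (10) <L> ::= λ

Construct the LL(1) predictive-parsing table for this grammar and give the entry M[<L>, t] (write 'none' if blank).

<L> ::= λ

FIRST(<K>) = {λ, p}
FIRST(<L>) = {λ, u, v, w}
FIRST(<S>) = {λ, p, t, u, w}  (via <K> u)
FOLLOW(<S>) includes $ since <S> is the start symbol.
FOLLOW(<L>): in <S>::=t <L> t, <L> is followed by t with FIRST {t}. Thus FOLLOW(<L>) = {t}.
For <L> ::= v u p: FIRST(v u p) = {v}, so it goes in M[<L>, t] for t ∈ {v}.
For <L> ::= w: FIRST(w) = {w}, so it goes in M[<L>, t] for t ∈ {w}.
For <L> ::= u u: FIRST(u u) = {u}, so it goes in M[<L>, t] for t ∈ {u}.
For <L> ::= λ: FIRST(λ) = {λ}, so it goes in M[<L>, t] for t ∈ {}; since λ ∈ FIRST, also for every t ∈ FOLLOW(<L>) = {t}.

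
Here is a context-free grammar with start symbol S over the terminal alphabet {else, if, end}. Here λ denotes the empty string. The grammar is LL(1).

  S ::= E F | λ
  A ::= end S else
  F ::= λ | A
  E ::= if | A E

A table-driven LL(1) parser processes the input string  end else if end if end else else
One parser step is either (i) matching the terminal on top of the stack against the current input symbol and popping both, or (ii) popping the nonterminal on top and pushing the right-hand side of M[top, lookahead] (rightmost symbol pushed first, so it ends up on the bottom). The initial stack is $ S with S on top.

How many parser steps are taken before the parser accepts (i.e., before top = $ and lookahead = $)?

20

step 1: stack=$ S  input=end else if end if end else else $  — expand S ::= E F
step 2: stack=$ F E  input=end else if end if end else else $  — expand E ::= A E
step 3: stack=$ F E A  input=end else if end if end else else $  — expand A ::= end S else
step 4: stack=$ F E else S end  input=end else if end if end else else $  — match end
step 5: stack=$ F E else S  input=else if end if end else else $  — expand S ::= λ
step 6: stack=$ F E else  input=else if end if end else else $  — match else
step 7: stack=$ F E  input=if end if end else else $  — expand E ::= if
step 8: stack=$ F if  input=if end if end else else $  — match if
step 9: stack=$ F  input=end if end else else $  — expand F ::= A
step 10: stack=$ A  input=end if end else else $  — expand A ::= end S else
step 11: stack=$ else S end  input=end if end else else $  — match end
step 12: stack=$ else S  input=if end else else $  — expand S ::= E F
step 13: stack=$ else F E  input=if end else else $  — expand E ::= if
step 14: stack=$ else F if  input=if end else else $  — match if
step 15: stack=$ else F  input=end else else $  — expand F ::= A
step 16: stack=$ else A  input=end else else $  — expand A ::= end S else
step 17: stack=$ else else S end  input=end else else $  — match end
step 18: stack=$ else else S  input=else else $  — expand S ::= λ
step 19: stack=$ else else  input=else else $  — match else
step 20: stack=$ else  input=else $  — match else
Accept reached after 20 steps.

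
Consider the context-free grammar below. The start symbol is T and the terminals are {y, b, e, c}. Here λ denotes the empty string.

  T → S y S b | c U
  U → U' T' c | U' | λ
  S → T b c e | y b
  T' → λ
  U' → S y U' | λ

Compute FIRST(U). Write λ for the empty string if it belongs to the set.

{λ, c, y}

FIRST(T'): from T'→λ we get {λ}. So FIRST(T') = {λ}.
FIRST(T): from T→S y S b we get {c, y}; from T→c U we get {c}. So FIRST(T) = {c, y}.
FIRST(S): from S→T b c e we get {c, y}; from S→y b we get {y}. So FIRST(S) = {c, y}.
FIRST(U'): from U'→S y U' we get {c, y}; from U'→λ we get {λ}. So FIRST(U') = {λ, c, y}.
FIRST(U): from U→U' T' c we get {c, y}; from U→U' we get {λ, c, y}; from U→λ we get {λ}. So FIRST(U) = {λ, c, y}.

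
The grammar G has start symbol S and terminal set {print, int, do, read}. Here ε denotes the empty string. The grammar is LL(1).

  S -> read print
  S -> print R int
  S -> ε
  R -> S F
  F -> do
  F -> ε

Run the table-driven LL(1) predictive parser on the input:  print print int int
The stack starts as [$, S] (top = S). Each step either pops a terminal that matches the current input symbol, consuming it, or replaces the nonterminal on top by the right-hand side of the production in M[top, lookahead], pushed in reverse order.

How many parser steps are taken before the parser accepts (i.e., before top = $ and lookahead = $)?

11

      Stack                Input                  Action
   1  $ S                  print print int int $  expand S -> print R int
   2  $ int R print        print print int int $  match print
   3  $ int R              print int int $        expand R -> S F
   4  $ int F S            print int int $        expand S -> print R int
   5  $ int F int R print  print int int $        match print
   6  $ int F int R        int int $              expand R -> S F
   7  $ int F int F S      int int $              expand S -> ε
   8  $ int F int F        int int $              expand F -> ε
   9  $ int F int          int int $              match int
  10  $ int F              int $                  expand F -> ε
  11  $ int                int $                  match int
Accept reached after 11 steps.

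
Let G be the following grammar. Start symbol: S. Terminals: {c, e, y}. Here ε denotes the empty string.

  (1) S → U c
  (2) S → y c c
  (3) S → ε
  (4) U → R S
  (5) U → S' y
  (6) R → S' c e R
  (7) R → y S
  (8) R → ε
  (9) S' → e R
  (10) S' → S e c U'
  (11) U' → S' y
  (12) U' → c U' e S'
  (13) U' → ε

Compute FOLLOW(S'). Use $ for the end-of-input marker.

FIRST(S) = {ε, c, e, y}  (via U c)
FIRST(S') = {c, e, y}  (via S e c U')
FIRST(R) = {ε, c, e, y}  (via S' c e R)
FIRST(U') = {ε, c, e, y}  (via S' y)
FIRST(U) = {ε, c, e, y}  (via R S, S' y)
FOLLOW(S) includes $ since S is the start symbol.
FOLLOW(U): in S→U c, U is followed by c with FIRST {c}. Thus FOLLOW(U) = {c}.
FOLLOW(S): in U→R S, the suffix after S is empty, so FOLLOW(S) ⊇ FOLLOW(U) = {c}; in R→y S, the suffix after S is empty, so FOLLOW(S) ⊇ FOLLOW(R) = {c, e, y}; in S'→S e c U', S is followed by e c U' with FIRST {e}. Thus FOLLOW(S) = {$, c, e, y}.
FOLLOW(R): in U→R S, R is followed by S with FIRST {ε, c, e, y}; in U→R S, the suffix after R is nullable, so FOLLOW(R) ⊇ FOLLOW(U) = {c}; in R→S' c e R, the suffix after R is empty (adds nothing new); in S'→e R, the suffix after R is empty, so FOLLOW(R) ⊇ FOLLOW(S') = {c, e, y}. Thus FOLLOW(R) = {c, e, y}.
FOLLOW(S'): in U→S' y, S' is followed by y with FIRST {y}; in R→S' c e R, S' is followed by c e R with FIRST {c}; in U'→S' y, S' is followed by y with FIRST {y}; in U'→c U' e S', the suffix after S' is empty, so FOLLOW(S') ⊇ FOLLOW(U') = {c, e, y}. Thus FOLLOW(S') = {c, e, y}.
FOLLOW(U'): in S'→S e c U', the suffix after U' is empty, so FOLLOW(U') ⊇ FOLLOW(S') = {c, e, y}; in U'→c U' e S', U' is followed by e S' with FIRST {e}. Thus FOLLOW(U') = {c, e, y}.

{c, e, y}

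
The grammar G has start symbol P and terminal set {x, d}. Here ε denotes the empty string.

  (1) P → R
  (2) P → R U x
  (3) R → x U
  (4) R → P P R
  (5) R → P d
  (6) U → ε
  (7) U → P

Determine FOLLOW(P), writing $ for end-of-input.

{$, d, x}

FIRST(P) = {x}  (via R, R U x)
FIRST(R) = {x}  (via P P R, P d)
FIRST(U) = {ε, x}  (via P)
FOLLOW(P) includes $ since P is the start symbol.
FOLLOW(P): in R→P P R (occurrence 1), P is followed by P R with FIRST {x}; in R→P P R (occurrence 2), P is followed by R with FIRST {x}; in R→P d, P is followed by d with FIRST {d}; in U→P, the suffix after P is empty, so FOLLOW(P) ⊇ FOLLOW(U) = {$, d, x}. Thus FOLLOW(P) = {$, d, x}.
FOLLOW(R): in P→R, the suffix after R is empty, so FOLLOW(R) ⊇ FOLLOW(P) = {$, d, x}; in P→R U x, R is followed by U x with FIRST {x}; in R→P P R, the suffix after R is empty (adds nothing new). Thus FOLLOW(R) = {$, d, x}.
FOLLOW(U): in P→R U x, U is followed by x with FIRST {x}; in R→x U, the suffix after U is empty, so FOLLOW(U) ⊇ FOLLOW(R) = {$, d, x}. Thus FOLLOW(U) = {$, d, x}.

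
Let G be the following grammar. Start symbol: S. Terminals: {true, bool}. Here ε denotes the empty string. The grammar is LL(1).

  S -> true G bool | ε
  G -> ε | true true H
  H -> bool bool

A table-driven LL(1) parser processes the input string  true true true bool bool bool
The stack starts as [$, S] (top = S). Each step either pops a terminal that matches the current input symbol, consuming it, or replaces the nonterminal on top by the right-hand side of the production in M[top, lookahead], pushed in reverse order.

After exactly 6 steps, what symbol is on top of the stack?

step 1: stack=$ S  input=true true true bool bool bool $  — expand S -> true G bool
step 2: stack=$ bool G true  input=true true true bool bool bool $  — match true
step 3: stack=$ bool G  input=true true bool bool bool $  — expand G -> true true H
step 4: stack=$ bool H true true  input=true true bool bool bool $  — match true
step 5: stack=$ bool H true  input=true bool bool bool $  — match true
step 6: stack=$ bool H  input=bool bool bool $  — expand H -> bool bool
Stack after step 6: $ bool bool bool (top = bool).

bool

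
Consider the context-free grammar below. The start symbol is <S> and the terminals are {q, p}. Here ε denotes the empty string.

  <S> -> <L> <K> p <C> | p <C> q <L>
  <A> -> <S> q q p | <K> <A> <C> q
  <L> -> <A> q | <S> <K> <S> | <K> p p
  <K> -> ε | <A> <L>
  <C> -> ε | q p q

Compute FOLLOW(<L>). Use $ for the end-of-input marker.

FIRST(<C>) = {ε, q}
FIRST(<S>) = {p}  (via <L> <K> p <C>)
FIRST(<A>) = {p}  (via <S> q q p, <K> <A> <C> q)
FIRST(<K>) = {ε, p}  (via <A> <L>)
FIRST(<L>) = {p}  (via <A> q, <S> <K> <S>, <K> p p)
FOLLOW(<S>) includes $ since <S> is the start symbol.
FOLLOW(<A>): in <A>-><K> <A> <C> q, <A> is followed by <C> q with FIRST {q}; in <L>-><A> q, <A> is followed by q with FIRST {q}; in <K>-><A> <L>, <A> is followed by <L> with FIRST {p}. Thus FOLLOW(<A>) = {p, q}.
FOLLOW(<K>): in <S>-><L> <K> p <C>, <K> is followed by p <C> with FIRST {p}; in <A>-><K> <A> <C> q, <K> is followed by <A> <C> q with FIRST {p}; in <L>-><S> <K> <S>, <K> is followed by <S> with FIRST {p}; in <L>-><K> p p, <K> is followed by p p with FIRST {p}. Thus FOLLOW(<K>) = {p}.
FOLLOW(<S>): in <A>-><S> q q p, <S> is followed by q q p with FIRST {q}; in <L>-><S> <K> <S> (occurrence 1), <S> is followed by <K> <S> with FIRST {p}; in <L>-><S> <K> <S> (occurrence 2), the suffix after <S> is empty, so FOLLOW(<S>) ⊇ FOLLOW(<L>) = {$, p, q}. Thus FOLLOW(<S>) = {$, p, q}.
FOLLOW(<L>): in <S>-><L> <K> p <C>, <L> is followed by <K> p <C> with FIRST {p}; in <S>->p <C> q <L>, the suffix after <L> is empty, so FOLLOW(<L>) ⊇ FOLLOW(<S>) = {$, p, q}; in <K>-><A> <L>, the suffix after <L> is empty, so FOLLOW(<L>) ⊇ FOLLOW(<K>) = {p}. Thus FOLLOW(<L>) = {$, p, q}.
FOLLOW(<C>): in <S>-><L> <K> p <C>, the suffix after <C> is empty, so FOLLOW(<C>) ⊇ FOLLOW(<S>) = {$, p, q}; in <S>->p <C> q <L>, <C> is followed by q <L> with FIRST {q}; in <A>-><K> <A> <C> q, <C> is followed by q with FIRST {q}. Thus FOLLOW(<C>) = {$, p, q}.

{$, p, q}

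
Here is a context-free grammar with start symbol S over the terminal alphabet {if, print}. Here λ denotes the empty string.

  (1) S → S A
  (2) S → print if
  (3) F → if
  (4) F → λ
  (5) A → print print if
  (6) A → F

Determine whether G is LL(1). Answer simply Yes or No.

No

FIRST(S) = {print}
FIRST(F) = {λ, if}
FIRST(A) = {λ, if, print}
FOLLOW(S) = {$, if, print}
FOLLOW(F) = {$, if, print}
FOLLOW(A) = {$, if, print}
Cell M[A, print] receives both A → print print if and A → F — the grammar is not LL(1).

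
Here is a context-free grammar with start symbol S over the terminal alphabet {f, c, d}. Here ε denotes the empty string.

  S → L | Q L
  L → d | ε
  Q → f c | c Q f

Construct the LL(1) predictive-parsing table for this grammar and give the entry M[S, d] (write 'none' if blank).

S → L

FIRST(L): from L→d we get {d}; from L→ε we get {ε}. So FIRST(L) = {ε, d}.
FIRST(Q): from Q→f c we get {f}; from Q→c Q f we get {c}. So FIRST(Q) = {c, f}.
FIRST(S): from S→L we get {ε, d}; from S→Q L we get {c, f}. So FIRST(S) = {ε, c, d, f}.
FOLLOW(S) includes $ since S is the start symbol.
FOLLOW(S): S appears on no right-hand side. Thus FOLLOW(S) = {$}.
For S → L: FIRST(L) = {ε, d}, so it goes in M[S, t] for t ∈ {d}; since ε ∈ FIRST, also for every t ∈ FOLLOW(S) = {$}.
For S → Q L: FIRST(Q L) = {c, f}, so it goes in M[S, t] for t ∈ {c, f}.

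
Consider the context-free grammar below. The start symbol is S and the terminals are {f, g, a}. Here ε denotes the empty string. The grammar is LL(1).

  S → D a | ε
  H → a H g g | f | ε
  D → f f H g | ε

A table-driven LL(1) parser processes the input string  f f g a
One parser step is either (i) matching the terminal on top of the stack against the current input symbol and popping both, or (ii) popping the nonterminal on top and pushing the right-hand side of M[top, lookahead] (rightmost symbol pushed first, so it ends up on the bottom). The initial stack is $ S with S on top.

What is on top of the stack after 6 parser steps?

a

step 1: stack=$ S  input=f f g a $  — expand S → D a
step 2: stack=$ a D  input=f f g a $  — expand D → f f H g
step 3: stack=$ a g H f f  input=f f g a $  — match f
step 4: stack=$ a g H f  input=f g a $  — match f
step 5: stack=$ a g H  input=g a $  — expand H → ε
step 6: stack=$ a g  input=g a $  — match g
Stack after step 6: $ a (top = a).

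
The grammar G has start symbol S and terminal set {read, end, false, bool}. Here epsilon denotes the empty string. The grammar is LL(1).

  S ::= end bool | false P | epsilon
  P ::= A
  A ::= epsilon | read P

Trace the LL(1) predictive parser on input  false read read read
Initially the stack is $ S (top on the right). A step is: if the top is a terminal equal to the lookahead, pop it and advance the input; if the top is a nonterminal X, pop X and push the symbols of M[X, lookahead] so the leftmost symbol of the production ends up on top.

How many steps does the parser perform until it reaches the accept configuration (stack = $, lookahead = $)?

step 1: stack=$ S  input=false read read read $  — expand S ::= false P
step 2: stack=$ P false  input=false read read read $  — match false
step 3: stack=$ P  input=read read read $  — expand P ::= A
step 4: stack=$ A  input=read read read $  — expand A ::= read P
step 5: stack=$ P read  input=read read read $  — match read
step 6: stack=$ P  input=read read $  — expand P ::= A
step 7: stack=$ A  input=read read $  — expand A ::= read P
step 8: stack=$ P read  input=read read $  — match read
step 9: stack=$ P  input=read $  — expand P ::= A
step 10: stack=$ A  input=read $  — expand A ::= read P
step 11: stack=$ P read  input=read $  — match read
step 12: stack=$ P  input=$  — expand P ::= A
step 13: stack=$ A  input=$  — expand A ::= epsilon
Accept reached after 13 steps.

13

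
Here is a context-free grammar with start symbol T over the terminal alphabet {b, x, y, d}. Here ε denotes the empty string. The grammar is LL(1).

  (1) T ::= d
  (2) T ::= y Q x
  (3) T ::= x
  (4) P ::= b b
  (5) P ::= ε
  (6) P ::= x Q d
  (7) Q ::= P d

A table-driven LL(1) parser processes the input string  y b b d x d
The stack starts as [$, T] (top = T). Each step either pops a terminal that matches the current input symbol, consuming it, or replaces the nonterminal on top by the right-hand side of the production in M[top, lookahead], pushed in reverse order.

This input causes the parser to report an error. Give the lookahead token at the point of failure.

step 1: stack=$ T  input=y b b d x d $  — expand T ::= y Q x
step 2: stack=$ x Q y  input=y b b d x d $  — match y
step 3: stack=$ x Q  input=b b d x d $  — expand Q ::= P d
step 4: stack=$ x d P  input=b b d x d $  — expand P ::= b b
step 5: stack=$ x d b b  input=b b d x d $  — match b
step 6: stack=$ x d b  input=b d x d $  — match b
step 7: stack=$ x d  input=d x d $  — match d
step 8: stack=$ x  input=x d $  — match x
step 9: stack=$  input=d $  — error: stack empty but input remains

d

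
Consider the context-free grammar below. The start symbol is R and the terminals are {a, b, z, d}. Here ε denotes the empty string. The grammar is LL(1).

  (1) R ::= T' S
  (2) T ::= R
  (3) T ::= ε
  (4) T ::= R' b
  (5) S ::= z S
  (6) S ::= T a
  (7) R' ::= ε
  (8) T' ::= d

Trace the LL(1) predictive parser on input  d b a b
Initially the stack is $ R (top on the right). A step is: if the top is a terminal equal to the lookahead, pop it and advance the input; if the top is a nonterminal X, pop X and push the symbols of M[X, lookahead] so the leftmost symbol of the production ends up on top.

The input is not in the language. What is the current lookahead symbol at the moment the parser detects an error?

step 1: stack=$ R  input=d b a b $  — expand R ::= T' S
step 2: stack=$ S T'  input=d b a b $  — expand T' ::= d
step 3: stack=$ S d  input=d b a b $  — match d
step 4: stack=$ S  input=b a b $  — expand S ::= T a
step 5: stack=$ a T  input=b a b $  — expand T ::= R' b
step 6: stack=$ a b R'  input=b a b $  — expand R' ::= ε
step 7: stack=$ a b  input=b a b $  — match b
step 8: stack=$ a  input=a b $  — match a
step 9: stack=$  input=b $  — error: stack empty but input remains

b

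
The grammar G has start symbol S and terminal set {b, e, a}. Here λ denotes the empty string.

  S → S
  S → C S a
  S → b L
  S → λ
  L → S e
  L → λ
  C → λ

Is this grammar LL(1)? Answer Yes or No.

FIRST(S) = {λ, a, b}
FIRST(L) = {λ, a, b, e}
FIRST(C) = {λ}
FOLLOW(S) = {$, a, e}
FOLLOW(L) = {$, a, e}
FOLLOW(C) = {a, b}
Cell M[L, a] receives both L → S e and L → λ — the grammar is not LL(1).

No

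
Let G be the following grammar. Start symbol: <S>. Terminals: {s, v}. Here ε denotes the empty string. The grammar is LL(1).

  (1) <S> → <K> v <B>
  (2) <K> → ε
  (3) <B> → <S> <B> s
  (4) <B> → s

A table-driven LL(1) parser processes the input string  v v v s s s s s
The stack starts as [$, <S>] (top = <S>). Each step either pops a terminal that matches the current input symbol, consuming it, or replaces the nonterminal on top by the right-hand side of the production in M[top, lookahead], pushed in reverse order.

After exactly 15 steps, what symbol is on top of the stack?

      Stack                    Input              Action
   1  $ <S>                    v v v s s s s s $  expand <S> → <K> v <B>
   2  $ <B> v <K>              v v v s s s s s $  expand <K> → ε
   3  $ <B> v                  v v v s s s s s $  match v
   4  $ <B>                    v v s s s s s $    expand <B> → <S> <B> s
   5  $ s <B> <S>              v v s s s s s $    expand <S> → <K> v <B>
   6  $ s <B> <B> v <K>        v v s s s s s $    expand <K> → ε
   7  $ s <B> <B> v            v v s s s s s $    match v
   8  $ s <B> <B>              v s s s s s $      expand <B> → <S> <B> s
   9  $ s <B> s <B> <S>        v s s s s s $      expand <S> → <K> v <B>
  10  $ s <B> s <B> <B> v <K>  v s s s s s $      expand <K> → ε
  11  $ s <B> s <B> <B> v      v s s s s s $      match v
  12  $ s <B> s <B> <B>        s s s s s $        expand <B> → s
  13  $ s <B> s <B> s          s s s s s $        match s
  14  $ s <B> s <B>            s s s s $          expand <B> → s
  15  $ s <B> s s              s s s s $          match s
Stack after step 15: $ s <B> s (top = s).

s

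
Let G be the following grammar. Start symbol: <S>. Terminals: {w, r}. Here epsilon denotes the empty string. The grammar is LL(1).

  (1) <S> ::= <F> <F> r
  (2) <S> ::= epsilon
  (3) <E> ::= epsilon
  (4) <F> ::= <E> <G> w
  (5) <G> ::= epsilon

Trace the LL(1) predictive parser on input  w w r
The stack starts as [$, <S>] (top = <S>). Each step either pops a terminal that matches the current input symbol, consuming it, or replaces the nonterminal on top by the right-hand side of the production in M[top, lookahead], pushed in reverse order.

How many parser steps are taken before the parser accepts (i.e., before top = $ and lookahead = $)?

10

step 1: stack=$ <S>  input=w w r $  — expand <S> ::= <F> <F> r
step 2: stack=$ r <F> <F>  input=w w r $  — expand <F> ::= <E> <G> w
step 3: stack=$ r <F> w <G> <E>  input=w w r $  — expand <E> ::= epsilon
step 4: stack=$ r <F> w <G>  input=w w r $  — expand <G> ::= epsilon
step 5: stack=$ r <F> w  input=w w r $  — match w
step 6: stack=$ r <F>  input=w r $  — expand <F> ::= <E> <G> w
step 7: stack=$ r w <G> <E>  input=w r $  — expand <E> ::= epsilon
step 8: stack=$ r w <G>  input=w r $  — expand <G> ::= epsilon
step 9: stack=$ r w  input=w r $  — match w
step 10: stack=$ r  input=r $  — match r
Accept reached after 10 steps.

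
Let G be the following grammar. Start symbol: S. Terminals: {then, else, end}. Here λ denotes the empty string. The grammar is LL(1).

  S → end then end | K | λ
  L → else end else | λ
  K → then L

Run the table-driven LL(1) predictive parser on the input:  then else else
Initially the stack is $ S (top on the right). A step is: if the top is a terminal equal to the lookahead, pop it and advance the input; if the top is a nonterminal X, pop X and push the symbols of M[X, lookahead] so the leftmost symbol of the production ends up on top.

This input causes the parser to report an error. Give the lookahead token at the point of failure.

else

     Stack            Input             Action
  1  $ S              then else else $  expand S → K
  2  $ K              then else else $  expand K → then L
  3  $ L then         then else else $  match then
  4  $ L              else else $       expand L → else end else
  5  $ else end else  else else $       match else
  6  $ else end       else $            error: top is terminal end but lookahead is else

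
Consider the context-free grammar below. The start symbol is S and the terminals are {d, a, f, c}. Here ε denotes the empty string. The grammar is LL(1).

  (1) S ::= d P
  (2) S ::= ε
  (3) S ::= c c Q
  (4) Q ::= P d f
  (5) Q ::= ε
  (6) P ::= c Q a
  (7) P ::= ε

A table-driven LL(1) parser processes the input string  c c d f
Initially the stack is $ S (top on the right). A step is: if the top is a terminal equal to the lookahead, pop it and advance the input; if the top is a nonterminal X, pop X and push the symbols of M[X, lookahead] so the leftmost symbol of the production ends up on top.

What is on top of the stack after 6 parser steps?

     Stack    Input      Action
  1  $ S      c c d f $  expand S ::= c c Q
  2  $ Q c c  c c d f $  match c
  3  $ Q c    c d f $    match c
  4  $ Q      d f $      expand Q ::= P d f
  5  $ f d P  d f $      expand P ::= ε
  6  $ f d    d f $      match d
Stack after step 6: $ f (top = f).

f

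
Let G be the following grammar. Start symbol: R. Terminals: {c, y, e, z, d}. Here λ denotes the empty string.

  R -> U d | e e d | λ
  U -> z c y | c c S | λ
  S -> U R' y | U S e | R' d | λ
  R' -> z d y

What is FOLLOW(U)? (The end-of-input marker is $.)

FIRST(U) = {λ, c, z}
FIRST(R') = {z}
FIRST(R) = {λ, c, d, e, z}  (via U d)
FIRST(S) = {λ, c, e, z}  (via U R' y, U S e, R' d)
FOLLOW(R) includes $ since R is the start symbol.
FOLLOW(R): R appears on no right-hand side. Thus FOLLOW(R) = {$}.
FOLLOW(U): in R->U d, U is followed by d with FIRST {d}; in S->U R' y, U is followed by R' y with FIRST {z}; in S->U S e, U is followed by S e with FIRST {c, e, z}. Thus FOLLOW(U) = {c, d, e, z}.
FOLLOW(S): in U->c c S, the suffix after S is empty, so FOLLOW(S) ⊇ FOLLOW(U) = {c, d, e, z}; in S->U S e, S is followed by e with FIRST {e}. Thus FOLLOW(S) = {c, d, e, z}.
FOLLOW(R'): in S->U R' y, R' is followed by y with FIRST {y}; in S->R' d, R' is followed by d with FIRST {d}. Thus FOLLOW(R') = {d, y}.

{c, d, e, z}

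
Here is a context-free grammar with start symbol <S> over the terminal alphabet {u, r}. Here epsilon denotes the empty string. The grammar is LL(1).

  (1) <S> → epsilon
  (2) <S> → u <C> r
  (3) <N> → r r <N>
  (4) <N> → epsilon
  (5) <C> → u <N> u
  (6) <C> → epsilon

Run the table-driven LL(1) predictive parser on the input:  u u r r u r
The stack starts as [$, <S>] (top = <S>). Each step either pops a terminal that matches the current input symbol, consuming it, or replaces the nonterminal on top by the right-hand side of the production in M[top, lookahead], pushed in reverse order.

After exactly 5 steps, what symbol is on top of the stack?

     Stack        Input          Action
  1  $ <S>        u u r r u r $  expand <S> → u <C> r
  2  $ r <C> u    u u r r u r $  match u
  3  $ r <C>      u r r u r $    expand <C> → u <N> u
  4  $ r u <N> u  u r r u r $    match u
  5  $ r u <N>    r r u r $      expand <N> → r r <N>
Stack after step 5: $ r u <N> r r (top = r).

r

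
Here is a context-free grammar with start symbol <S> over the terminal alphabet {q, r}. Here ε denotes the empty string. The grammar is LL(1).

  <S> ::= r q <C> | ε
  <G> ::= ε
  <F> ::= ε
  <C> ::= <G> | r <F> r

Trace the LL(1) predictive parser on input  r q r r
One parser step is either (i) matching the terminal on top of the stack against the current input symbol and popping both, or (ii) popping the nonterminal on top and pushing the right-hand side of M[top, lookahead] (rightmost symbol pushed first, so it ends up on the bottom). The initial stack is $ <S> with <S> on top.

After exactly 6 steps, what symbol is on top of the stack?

r

     Stack      Input      Action
  1  $ <S>      r q r r $  expand <S> ::= r q <C>
  2  $ <C> q r  r q r r $  match r
  3  $ <C> q    q r r $    match q
  4  $ <C>      r r $      expand <C> ::= r <F> r
  5  $ r <F> r  r r $      match r
  6  $ r <F>    r $        expand <F> ::= ε
Stack after step 6: $ r (top = r).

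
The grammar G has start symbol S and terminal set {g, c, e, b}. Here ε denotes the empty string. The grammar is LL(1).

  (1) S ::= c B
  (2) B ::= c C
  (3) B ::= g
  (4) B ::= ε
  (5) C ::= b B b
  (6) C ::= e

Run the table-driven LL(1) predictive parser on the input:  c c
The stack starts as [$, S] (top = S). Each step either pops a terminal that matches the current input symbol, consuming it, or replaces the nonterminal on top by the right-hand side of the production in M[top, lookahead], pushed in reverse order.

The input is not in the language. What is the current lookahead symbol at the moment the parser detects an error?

     Stack  Input  Action
  1  $ S    c c $  expand S ::= c B
  2  $ B c  c c $  match c
  3  $ B    c $    expand B ::= c C
  4  $ C c  c $    match c
  5  $ C    $      error: M[C, $] is empty

$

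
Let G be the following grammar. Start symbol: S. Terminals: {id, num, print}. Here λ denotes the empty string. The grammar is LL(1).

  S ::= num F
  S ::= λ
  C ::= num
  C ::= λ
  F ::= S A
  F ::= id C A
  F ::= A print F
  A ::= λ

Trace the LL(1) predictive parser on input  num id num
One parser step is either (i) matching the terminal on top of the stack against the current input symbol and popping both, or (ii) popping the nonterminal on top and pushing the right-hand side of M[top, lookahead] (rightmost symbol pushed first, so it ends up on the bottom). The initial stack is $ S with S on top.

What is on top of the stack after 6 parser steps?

A

step 1: stack=$ S  input=num id num $  — expand S ::= num F
step 2: stack=$ F num  input=num id num $  — match num
step 3: stack=$ F  input=id num $  — expand F ::= id C A
step 4: stack=$ A C id  input=id num $  — match id
step 5: stack=$ A C  input=num $  — expand C ::= num
step 6: stack=$ A num  input=num $  — match num
Stack after step 6: $ A (top = A).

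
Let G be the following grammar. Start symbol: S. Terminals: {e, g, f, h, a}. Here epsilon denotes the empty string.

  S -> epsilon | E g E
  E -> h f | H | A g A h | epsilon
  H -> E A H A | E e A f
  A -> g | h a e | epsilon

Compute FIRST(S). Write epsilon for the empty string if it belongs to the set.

FIRST(A) = {epsilon, g, h}
FIRST(S) = {epsilon, e, g, h}  (via E g E)
FIRST(E) = {epsilon, e, g, h}  (via H, A g A h)
FIRST(H) = {e, g, h}  (via E A H A, E e A f)

{epsilon, e, g, h}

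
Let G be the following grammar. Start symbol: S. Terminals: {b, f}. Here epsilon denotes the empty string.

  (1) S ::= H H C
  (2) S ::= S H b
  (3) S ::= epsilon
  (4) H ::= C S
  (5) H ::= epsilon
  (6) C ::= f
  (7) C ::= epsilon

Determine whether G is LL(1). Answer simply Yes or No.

No

FIRST(S) = {epsilon, b, f}
FIRST(H) = {epsilon, b, f}
FIRST(C) = {epsilon, f}
FOLLOW(S) = {$, b, f}
FOLLOW(H) = {$, b, f}
FOLLOW(C) = {$, b, f}
Cell M[C, f] receives both C ::= f and C ::= epsilon — the grammar is not LL(1).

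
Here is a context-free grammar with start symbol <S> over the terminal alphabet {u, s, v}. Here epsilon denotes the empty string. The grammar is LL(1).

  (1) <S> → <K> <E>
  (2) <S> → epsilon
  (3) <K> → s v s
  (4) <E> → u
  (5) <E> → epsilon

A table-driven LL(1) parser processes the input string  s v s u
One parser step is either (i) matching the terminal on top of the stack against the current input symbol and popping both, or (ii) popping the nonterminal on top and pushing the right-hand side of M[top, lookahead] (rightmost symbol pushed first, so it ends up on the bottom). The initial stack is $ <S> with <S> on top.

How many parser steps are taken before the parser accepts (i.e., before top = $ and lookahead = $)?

7

     Stack        Input      Action
  1  $ <S>        s v s u $  expand <S> → <K> <E>
  2  $ <E> <K>    s v s u $  expand <K> → s v s
  3  $ <E> s v s  s v s u $  match s
  4  $ <E> s v    v s u $    match v
  5  $ <E> s      s u $      match s
  6  $ <E>        u $        expand <E> → u
  7  $ u          u $        match u
Accept reached after 7 steps.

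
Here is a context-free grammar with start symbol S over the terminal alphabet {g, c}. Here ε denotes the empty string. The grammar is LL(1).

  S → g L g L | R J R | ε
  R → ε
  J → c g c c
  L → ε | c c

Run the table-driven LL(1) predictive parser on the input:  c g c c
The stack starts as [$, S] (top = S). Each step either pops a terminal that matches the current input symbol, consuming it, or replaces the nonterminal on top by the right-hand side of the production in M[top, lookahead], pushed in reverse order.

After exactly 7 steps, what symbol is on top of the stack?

step 1: stack=$ S  input=c g c c $  — expand S → R J R
step 2: stack=$ R J R  input=c g c c $  — expand R → ε
step 3: stack=$ R J  input=c g c c $  — expand J → c g c c
step 4: stack=$ R c c g c  input=c g c c $  — match c
step 5: stack=$ R c c g  input=g c c $  — match g
step 6: stack=$ R c c  input=c c $  — match c
step 7: stack=$ R c  input=c $  — match c
Stack after step 7: $ R (top = R).

R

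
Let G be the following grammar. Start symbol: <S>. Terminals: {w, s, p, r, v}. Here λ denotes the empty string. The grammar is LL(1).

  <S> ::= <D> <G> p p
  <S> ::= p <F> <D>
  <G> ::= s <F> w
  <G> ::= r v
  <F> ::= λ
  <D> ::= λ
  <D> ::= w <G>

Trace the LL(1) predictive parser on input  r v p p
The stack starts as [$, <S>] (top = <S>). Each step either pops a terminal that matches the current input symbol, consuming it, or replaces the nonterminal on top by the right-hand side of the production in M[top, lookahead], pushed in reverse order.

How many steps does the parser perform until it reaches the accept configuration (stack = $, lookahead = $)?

     Stack          Input      Action
  1  $ <S>          r v p p $  expand <S> ::= <D> <G> p p
  2  $ p p <G> <D>  r v p p $  expand <D> ::= λ
  3  $ p p <G>      r v p p $  expand <G> ::= r v
  4  $ p p v r      r v p p $  match r
  5  $ p p v        v p p $    match v
  6  $ p p          p p $      match p
  7  $ p            p $        match p
Accept reached after 7 steps.

7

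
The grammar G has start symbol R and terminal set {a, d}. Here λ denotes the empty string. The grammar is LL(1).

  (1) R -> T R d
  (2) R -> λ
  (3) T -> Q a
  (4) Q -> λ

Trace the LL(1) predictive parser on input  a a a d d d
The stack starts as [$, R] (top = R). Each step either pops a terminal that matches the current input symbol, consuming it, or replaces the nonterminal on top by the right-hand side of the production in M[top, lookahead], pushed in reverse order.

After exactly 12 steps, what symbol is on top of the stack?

      Stack          Input          Action
   1  $ R            a a a d d d $  expand R -> T R d
   2  $ d R T        a a a d d d $  expand T -> Q a
   3  $ d R a Q      a a a d d d $  expand Q -> λ
   4  $ d R a        a a a d d d $  match a
   5  $ d R          a a d d d $    expand R -> T R d
   6  $ d d R T      a a d d d $    expand T -> Q a
   7  $ d d R a Q    a a d d d $    expand Q -> λ
   8  $ d d R a      a a d d d $    match a
   9  $ d d R        a d d d $      expand R -> T R d
  10  $ d d d R T    a d d d $      expand T -> Q a
  11  $ d d d R a Q  a d d d $      expand Q -> λ
  12  $ d d d R a    a d d d $      match a
Stack after step 12: $ d d d R (top = R).

R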